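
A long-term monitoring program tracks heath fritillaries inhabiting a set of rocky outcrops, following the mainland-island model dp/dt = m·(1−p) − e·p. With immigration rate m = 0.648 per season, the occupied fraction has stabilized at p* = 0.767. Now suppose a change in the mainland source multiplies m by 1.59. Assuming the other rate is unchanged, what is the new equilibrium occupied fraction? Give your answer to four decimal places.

Balance m(1−p*) = e·p* gives e = m(1−p*)/p* = 0.648×0.23300/0.76700 = 0.19685.
New p* = m/(m+e) = 1.03032/(1.03032+0.19685) = 0.83959.

0.8396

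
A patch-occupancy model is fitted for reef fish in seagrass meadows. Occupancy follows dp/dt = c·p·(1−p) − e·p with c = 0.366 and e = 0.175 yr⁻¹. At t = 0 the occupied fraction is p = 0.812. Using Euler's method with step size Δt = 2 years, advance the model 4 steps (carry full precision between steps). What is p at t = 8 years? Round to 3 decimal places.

Update rule: p ← p + [c·p·(1−p) − e·p]·Δt with Δt = 2.
p: 0.81200 → 0.63954  (Δp = -0.17246)
p: 0.63954 → 0.58445  (Δp = -0.05509)
p: 0.58445 → 0.55767  (Δp = -0.02678)
p: 0.55767 → 0.54305  (Δp = -0.01462)

0.543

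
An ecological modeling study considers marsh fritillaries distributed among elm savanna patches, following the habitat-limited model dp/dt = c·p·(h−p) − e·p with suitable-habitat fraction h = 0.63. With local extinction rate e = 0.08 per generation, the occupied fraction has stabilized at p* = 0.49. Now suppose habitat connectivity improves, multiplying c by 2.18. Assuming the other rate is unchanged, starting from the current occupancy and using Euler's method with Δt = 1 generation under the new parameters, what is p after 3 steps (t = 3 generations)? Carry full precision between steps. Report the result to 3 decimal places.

0.563

Balance c(h−p*) = e gives c = e/(0.63 − 0.49000) = 0.08/0.14000 = 0.57143.
Starting from p₀ = 0.49000; update p ← p + (dp/dt)·Δt with the new parameters.
t = 1: p = 0.49000 + (+0.04626) = 0.53626
t = 2: p = 0.53626 + (+0.01972) = 0.55598
t = 3: p = 0.55598 + (+0.00679) = 0.56277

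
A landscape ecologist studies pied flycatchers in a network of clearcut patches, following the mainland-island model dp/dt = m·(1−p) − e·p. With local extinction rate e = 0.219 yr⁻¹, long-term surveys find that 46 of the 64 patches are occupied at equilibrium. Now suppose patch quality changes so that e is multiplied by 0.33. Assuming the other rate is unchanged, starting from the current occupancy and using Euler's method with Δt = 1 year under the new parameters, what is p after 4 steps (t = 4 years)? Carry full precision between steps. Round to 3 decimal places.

Observed p* = 46/64 = 0.71875.
Balance m(1−p*) = e·p* gives m = e·p*/(1−p*) = 0.219×0.71875/0.28125 = 0.55967.
Starting from p₀ = 0.71875; update p ← p + (dp/dt)·Δt with the new parameters.
p: 0.71875 → 0.82421  (Δp = +0.10546)
p: 0.82421 → 0.86303  (Δp = +0.03882)
p: 0.86303 → 0.87732  (Δp = +0.01429)
p: 0.87732 → 0.88257  (Δp = +0.00526)

0.883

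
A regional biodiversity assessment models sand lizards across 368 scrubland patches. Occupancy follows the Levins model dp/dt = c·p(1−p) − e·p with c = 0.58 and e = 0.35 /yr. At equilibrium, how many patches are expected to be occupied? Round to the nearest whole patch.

p* = 1 − e/c = 1 − 0.35/0.58 = 0.3966.
Expected occupied patches = N × p* = 368 × 0.3966 = 145.93 ≈ 146.

146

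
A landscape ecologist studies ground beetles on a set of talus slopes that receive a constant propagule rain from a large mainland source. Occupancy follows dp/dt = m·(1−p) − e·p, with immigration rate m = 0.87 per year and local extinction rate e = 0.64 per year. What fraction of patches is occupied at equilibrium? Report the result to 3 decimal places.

At equilibrium the propagule rain into empty patches balances local extinction: m(1−p*) = e·p*.
p* = m/(m+e) = 0.87/(0.87+0.64) = 0.87/1.5100 = 0.5762.

0.576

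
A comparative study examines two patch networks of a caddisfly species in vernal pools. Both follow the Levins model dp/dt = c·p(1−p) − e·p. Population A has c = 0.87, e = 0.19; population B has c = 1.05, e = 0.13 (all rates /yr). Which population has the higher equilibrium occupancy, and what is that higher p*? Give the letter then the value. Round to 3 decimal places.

B, 0.876

A: p*_A = 1 − 0.19/0.87 = 0.7816.
B: p*_B = 1 − 0.13/1.05 = 0.8762.
B is higher at 0.8762.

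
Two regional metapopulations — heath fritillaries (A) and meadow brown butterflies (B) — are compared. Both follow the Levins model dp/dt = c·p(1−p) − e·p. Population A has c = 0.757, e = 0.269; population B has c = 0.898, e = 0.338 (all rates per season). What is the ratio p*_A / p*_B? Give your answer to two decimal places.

1.03

A: p*_A = 1 − 0.269/0.757 = 0.6446.
B: p*_B = 1 − 0.338/0.898 = 0.6236.
p*_A / p*_B = 0.6446/0.6236 = 1.0337.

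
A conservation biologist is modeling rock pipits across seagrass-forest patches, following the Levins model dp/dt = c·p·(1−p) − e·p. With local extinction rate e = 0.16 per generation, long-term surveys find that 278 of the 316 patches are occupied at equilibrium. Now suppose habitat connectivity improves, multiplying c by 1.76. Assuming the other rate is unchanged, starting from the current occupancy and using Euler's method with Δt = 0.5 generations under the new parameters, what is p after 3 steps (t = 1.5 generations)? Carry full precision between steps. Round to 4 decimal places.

Observed p* = 278/316 = 0.87975.
Balance c(1−p*) = e gives c = e/(1 − 0.87975) = 0.16/0.12025 = 1.33053.
Starting from p₀ = 0.87975; update p ← p + (dp/dt)·Δt with the new parameters.
t = 0.5: p = 0.87975 + (+0.05349) = 0.93324
t = 1: p = 0.93324 + (-0.00171) = 0.93153
t = 1.5: p = 0.93153 + (+0.00016) = 0.93169

0.9317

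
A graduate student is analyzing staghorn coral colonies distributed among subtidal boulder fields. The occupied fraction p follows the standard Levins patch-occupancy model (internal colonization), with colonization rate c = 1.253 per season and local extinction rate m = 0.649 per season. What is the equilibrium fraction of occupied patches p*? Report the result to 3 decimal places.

0.482

At equilibrium, colonization balances extinction: c·p*·(1−p*) = m·p*.
So p* = 1 − m/c = 1 − 0.649/1.253 = 1 − 0.5180 = 0.4820.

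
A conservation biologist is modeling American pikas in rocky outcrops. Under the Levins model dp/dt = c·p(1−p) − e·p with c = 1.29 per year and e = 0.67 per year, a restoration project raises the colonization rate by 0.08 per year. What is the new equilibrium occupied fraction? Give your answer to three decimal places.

Before: p* = 1 − 0.67/1.29 = 0.4806.
After the change, c = 1.37, e = 0.67, so p* = 1 − 0.67/1.37 = 0.5109.

0.511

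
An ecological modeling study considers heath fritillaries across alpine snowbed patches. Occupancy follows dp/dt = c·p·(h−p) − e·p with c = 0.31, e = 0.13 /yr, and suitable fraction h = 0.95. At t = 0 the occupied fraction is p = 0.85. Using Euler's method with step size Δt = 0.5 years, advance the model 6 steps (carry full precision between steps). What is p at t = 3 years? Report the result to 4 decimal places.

Update rule: p ← p + [c·p·(h−p) − e·p]·Δt with Δt = 0.5.
step 1: Δp = -0.04208, p = 0.80793
step 2: Δp = -0.03472, p = 0.77320
step 3: Δp = -0.02907, p = 0.74413
step 4: Δp = -0.02462, p = 0.71951
step 5: Δp = -0.02106, p = 0.69845
step 6: Δp = -0.01817, p = 0.68028

0.6803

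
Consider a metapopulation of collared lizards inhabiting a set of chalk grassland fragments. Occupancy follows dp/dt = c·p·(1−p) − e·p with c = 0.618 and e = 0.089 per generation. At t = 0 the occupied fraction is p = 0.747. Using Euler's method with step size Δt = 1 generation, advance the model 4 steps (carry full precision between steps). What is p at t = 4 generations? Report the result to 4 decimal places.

0.8490

Update rule: p ← p + [c·p·(1−p) − e·p]·Δt with Δt = 1.
step 1: Δp = +0.05031, p = 0.79731
step 2: Δp = +0.02891, p = 0.82622
step 3: Δp = +0.01520, p = 0.84142
step 4: Δp = +0.00757, p = 0.84900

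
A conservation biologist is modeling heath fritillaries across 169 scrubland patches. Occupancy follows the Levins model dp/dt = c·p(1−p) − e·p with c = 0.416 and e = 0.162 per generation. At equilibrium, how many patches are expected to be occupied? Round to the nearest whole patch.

p* = 1 − e/c = 1 − 0.162/0.416 = 0.6106.
Expected occupied patches = N × p* = 169 × 0.6106 = 103.19 ≈ 103.

103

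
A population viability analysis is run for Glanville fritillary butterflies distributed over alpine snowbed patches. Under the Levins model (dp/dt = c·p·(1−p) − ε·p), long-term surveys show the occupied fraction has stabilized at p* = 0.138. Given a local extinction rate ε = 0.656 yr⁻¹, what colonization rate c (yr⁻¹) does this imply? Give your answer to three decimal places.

At equilibrium c(1−p*) = ε, so c = ε/(1−p*).
c = 0.656/(1 − 0.138) = 0.656/0.8620 = 0.7610.

0.761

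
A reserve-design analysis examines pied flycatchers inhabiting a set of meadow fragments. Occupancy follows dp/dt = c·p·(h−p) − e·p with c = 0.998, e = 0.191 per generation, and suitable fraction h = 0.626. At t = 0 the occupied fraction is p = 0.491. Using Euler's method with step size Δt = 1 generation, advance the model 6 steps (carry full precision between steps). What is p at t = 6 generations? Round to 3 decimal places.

0.436

Update rule: p ← p + [c·p·(h−p) − e·p]·Δt with Δt = 1.
  1  |  dp/dt·Δt = -0.027629  |  p_1 = 0.463371
  2  |  dp/dt·Δt = -0.013297  |  p_2 = 0.450074
  3  |  dp/dt·Δt = -0.006943  |  p_3 = 0.443131
  4  |  dp/dt·Δt = -0.003765  |  p_4 = 0.439366
  5  |  dp/dt·Δt = -0.002082  |  p_5 = 0.437284
  6  |  dp/dt·Δt = -0.001164  |  p_6 = 0.436120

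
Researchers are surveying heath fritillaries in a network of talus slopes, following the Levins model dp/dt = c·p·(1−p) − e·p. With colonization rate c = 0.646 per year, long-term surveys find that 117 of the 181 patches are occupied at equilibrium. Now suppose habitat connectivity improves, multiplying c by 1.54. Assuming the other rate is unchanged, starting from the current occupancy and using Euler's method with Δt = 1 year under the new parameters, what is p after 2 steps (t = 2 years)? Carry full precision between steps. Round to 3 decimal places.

Observed p* = 117/181 = 0.64641.
Balance c(1−p*) = e gives e = 0.646×(1 − 0.64641) = 0.22842.
Starting from p₀ = 0.64641; update p ← p + (dp/dt)·Δt with the new parameters.
  1  |  dp/dt·Δt = +0.079732  |  p_1 = 0.726141
  2  |  dp/dt·Δt = +0.031969  |  p_2 = 0.758110

0.758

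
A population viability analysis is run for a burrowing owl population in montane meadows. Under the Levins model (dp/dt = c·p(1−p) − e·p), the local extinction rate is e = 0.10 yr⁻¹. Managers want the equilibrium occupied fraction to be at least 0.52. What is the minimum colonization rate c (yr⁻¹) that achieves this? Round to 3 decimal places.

p* = 1 − e/c ≥ 0.52 requires e/c ≤ 0.4800, i.e. c ≥ e/0.4800.
c_min = 0.10/0.4800 = 0.2083.

0.208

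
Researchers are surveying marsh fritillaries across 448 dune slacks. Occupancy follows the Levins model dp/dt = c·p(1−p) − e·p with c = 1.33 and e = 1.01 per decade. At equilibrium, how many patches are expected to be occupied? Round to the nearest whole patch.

p* = 1 − e/c = 1 − 1.01/1.33 = 0.2406.
Expected occupied patches = N × p* = 448 × 0.2406 = 107.79 ≈ 108.

108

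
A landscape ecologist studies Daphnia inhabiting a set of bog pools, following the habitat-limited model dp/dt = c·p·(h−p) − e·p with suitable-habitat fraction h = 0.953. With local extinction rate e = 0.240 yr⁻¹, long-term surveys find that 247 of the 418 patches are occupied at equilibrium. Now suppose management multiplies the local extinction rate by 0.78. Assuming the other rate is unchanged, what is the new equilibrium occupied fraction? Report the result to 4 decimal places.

Observed p* = 247/418 = 0.59091.
Balance c(h−p*) = e gives c = e/(0.953 − 0.59091) = 0.240/0.36209 = 0.66282.
New p* = 0.953 − e/c = 0.953 − 0.18720/0.66282 = 0.67057.

0.6706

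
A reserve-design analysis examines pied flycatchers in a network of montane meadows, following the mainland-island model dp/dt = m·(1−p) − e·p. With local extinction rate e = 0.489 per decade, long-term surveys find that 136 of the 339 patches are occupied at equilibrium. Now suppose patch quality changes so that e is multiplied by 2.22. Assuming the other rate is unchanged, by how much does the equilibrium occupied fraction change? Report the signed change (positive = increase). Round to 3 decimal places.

Observed p* = 136/339 = 0.40118.
Balance m(1−p*) = e·p* gives m = e·p*/(1−p*) = 0.489×0.40118/0.59882 = 0.32761.
New p* = m/(m+e) = 0.32761/(0.32761+1.08558) = 0.23182.
Δp* = 0.23182 − 0.40118 = -0.16936.

-0.169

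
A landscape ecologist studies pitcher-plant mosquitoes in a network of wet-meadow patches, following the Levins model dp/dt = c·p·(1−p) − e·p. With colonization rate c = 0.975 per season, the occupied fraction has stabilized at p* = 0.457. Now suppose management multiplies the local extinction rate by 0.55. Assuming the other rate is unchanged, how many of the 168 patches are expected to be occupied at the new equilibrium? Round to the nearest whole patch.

118

Balance c(1−p*) = e gives e = 0.975×(1 − 0.45700) = 0.52942.
New p* = 1 − e/c = 1 − 0.29118/0.97500 = 0.70135.
Expected occupied = 168 × 0.70135 = 117.83 ≈ 118.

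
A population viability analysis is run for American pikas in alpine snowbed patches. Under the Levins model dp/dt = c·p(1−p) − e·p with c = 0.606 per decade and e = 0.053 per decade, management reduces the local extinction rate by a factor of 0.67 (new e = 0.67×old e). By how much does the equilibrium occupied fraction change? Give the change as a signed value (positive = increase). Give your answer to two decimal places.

Before: p* = 1 − 0.053/0.606 = 0.9125.
After the change, c = 0.606, e = 0.03551, so p* = 1 − 0.03551/0.606 = 0.9414.
Δp* = 0.9414 − 0.9125 = +0.0289.

0.03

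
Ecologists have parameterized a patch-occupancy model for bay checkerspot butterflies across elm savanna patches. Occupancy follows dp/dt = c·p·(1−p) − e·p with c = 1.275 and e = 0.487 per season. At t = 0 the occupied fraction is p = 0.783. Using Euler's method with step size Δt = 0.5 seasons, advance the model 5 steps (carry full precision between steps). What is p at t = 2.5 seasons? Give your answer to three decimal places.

Update rule: p ← p + [c·p·(1−p) − e·p]·Δt with Δt = 0.5.
t = 0.5: p = 0.78300 + (-0.08234) = 0.70066
t = 1: p = 0.70066 + (-0.03690) = 0.66375
t = 1.5: p = 0.66375 + (-0.01934) = 0.64441
t = 2: p = 0.64441 + (-0.01083) = 0.63358
t = 2.5: p = 0.63358 + (-0.00628) = 0.62730

0.627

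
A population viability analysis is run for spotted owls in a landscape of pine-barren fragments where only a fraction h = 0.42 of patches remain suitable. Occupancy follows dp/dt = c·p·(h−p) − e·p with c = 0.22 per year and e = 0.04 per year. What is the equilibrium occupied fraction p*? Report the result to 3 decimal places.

Setting dp/dt = 0 and dividing by p* gives c·(h−p*) = e.
So p* = h − e/c = 0.42 − 0.04/0.22 = 0.42 − 0.1818 = 0.2382.

0.238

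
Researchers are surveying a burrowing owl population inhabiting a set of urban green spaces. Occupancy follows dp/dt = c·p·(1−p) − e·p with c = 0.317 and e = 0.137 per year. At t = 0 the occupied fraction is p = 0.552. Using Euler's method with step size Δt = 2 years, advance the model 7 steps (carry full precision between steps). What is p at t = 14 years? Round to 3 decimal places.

Update rule: p ← p + [c·p·(1−p) − e·p]·Δt with Δt = 2.
step 1: Δp = +0.00554, p = 0.55754
step 2: Δp = +0.00364, p = 0.56117
step 3: Δp = +0.00237, p = 0.56354
step 4: Δp = +0.00153, p = 0.56507
step 5: Δp = +0.00099, p = 0.56606
step 6: Δp = +0.00063, p = 0.56669
step 7: Δp = +0.00041, p = 0.56710

0.567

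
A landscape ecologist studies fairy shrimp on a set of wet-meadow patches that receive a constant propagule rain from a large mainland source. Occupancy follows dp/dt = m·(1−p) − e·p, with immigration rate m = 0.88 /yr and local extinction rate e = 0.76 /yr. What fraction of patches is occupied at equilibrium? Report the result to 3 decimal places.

Setting dp/dt = 0: m − m·p* = e·p*, so m = (m+e)·p*.
p* = m/(m+e) = 0.88/(0.88+0.76) = 0.88/1.6400 = 0.5366.

0.537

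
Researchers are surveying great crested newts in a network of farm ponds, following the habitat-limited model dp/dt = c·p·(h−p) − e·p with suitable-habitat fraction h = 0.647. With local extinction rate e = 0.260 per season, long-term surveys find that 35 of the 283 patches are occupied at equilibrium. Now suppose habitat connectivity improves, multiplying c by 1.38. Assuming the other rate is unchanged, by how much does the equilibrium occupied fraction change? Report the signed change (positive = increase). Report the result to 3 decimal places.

Observed p* = 35/283 = 0.12367.
Balance c(h−p*) = e gives c = e/(0.647 − 0.12367) = 0.260/0.52333 = 0.49682.
New p* = 0.647 − e/c = 0.647 − 0.26000/0.68561 = 0.26778.
Δp* = 0.26778 − 0.12367 = +0.14411.

0.144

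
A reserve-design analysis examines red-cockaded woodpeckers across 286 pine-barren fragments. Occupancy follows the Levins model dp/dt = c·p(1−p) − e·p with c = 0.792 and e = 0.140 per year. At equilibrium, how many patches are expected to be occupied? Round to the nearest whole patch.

235

p* = 1 − e/c = 1 − 0.140/0.792 = 0.8232.
Expected occupied patches = N × p* = 286 × 0.8232 = 235.44 ≈ 235.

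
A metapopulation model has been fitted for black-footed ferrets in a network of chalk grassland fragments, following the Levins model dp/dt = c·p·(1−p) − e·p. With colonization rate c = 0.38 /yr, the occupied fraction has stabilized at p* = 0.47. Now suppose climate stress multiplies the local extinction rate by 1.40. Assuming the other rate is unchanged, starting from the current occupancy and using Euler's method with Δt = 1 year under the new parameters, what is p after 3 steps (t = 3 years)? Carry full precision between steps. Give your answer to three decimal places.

0.381

Balance c(1−p*) = e gives e = 0.38×(1 − 0.47000) = 0.20140.
Starting from p₀ = 0.47000; update p ← p + (dp/dt)·Δt with the new parameters.
step 1: Δp = -0.03786, p = 0.43214
step 2: Δp = -0.02860, p = 0.40354
step 3: Δp = -0.02232, p = 0.38122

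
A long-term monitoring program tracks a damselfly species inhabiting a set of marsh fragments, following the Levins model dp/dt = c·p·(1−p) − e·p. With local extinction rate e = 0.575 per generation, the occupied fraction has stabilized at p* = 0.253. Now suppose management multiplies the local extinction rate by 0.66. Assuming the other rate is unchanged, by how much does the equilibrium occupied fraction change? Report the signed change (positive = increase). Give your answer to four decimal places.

Balance c(1−p*) = e gives c = e/(1 − 0.25300) = 0.575/0.74700 = 0.76975.
New p* = 1 − e/c = 1 − 0.37950/0.76975 = 0.50698.
Δp* = 0.50698 − 0.25300 = +0.25398.

0.2540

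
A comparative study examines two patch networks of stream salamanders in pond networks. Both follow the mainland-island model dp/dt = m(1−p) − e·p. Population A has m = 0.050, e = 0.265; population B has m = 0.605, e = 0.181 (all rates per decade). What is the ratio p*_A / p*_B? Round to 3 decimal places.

0.206

A: p*_A = m/(m+e) = 0.050/0.3150 = 0.1587.
B: p*_B = 0.605/0.7860 = 0.7697.
p*_A / p*_B = 0.1587/0.7697 = 0.2062.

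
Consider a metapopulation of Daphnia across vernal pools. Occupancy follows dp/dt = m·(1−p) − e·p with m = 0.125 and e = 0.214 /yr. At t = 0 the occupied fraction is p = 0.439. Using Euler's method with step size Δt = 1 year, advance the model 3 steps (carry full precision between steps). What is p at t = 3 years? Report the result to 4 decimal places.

0.3890

Update rule: p ← p + [m·(1−p) − e·p]·Δt with Δt = 1.
  1  |  dp/dt·Δt = -0.023821  |  p_1 = 0.415179
  2  |  dp/dt·Δt = -0.015746  |  p_2 = 0.399433
  3  |  dp/dt·Δt = -0.010408  |  p_3 = 0.389025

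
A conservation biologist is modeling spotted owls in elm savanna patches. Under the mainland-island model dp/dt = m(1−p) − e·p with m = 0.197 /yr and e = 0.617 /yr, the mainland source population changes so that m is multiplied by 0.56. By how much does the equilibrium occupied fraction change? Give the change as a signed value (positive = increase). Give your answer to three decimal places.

Before: p* = 0.197/(0.197+0.617) = 0.2420.
After: m = 0.11032, e = 0.617; p* = 0.11032/0.7273 = 0.1517.
Δp* = 0.1517 − 0.2420 = -0.0903.

-0.090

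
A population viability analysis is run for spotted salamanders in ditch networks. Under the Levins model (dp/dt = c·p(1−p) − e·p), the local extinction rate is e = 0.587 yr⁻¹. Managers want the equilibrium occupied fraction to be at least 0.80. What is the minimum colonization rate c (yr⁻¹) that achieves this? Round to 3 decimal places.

2.935

p* = 1 − e/c ≥ 0.80 requires e/c ≤ 0.2000, i.e. c ≥ e/0.2000.
c_min = 0.587/0.2000 = 2.9350.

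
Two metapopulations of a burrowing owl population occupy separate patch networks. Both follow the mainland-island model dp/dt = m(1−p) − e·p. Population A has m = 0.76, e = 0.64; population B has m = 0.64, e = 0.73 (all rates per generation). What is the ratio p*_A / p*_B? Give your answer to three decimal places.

A: p*_A = m/(m+e) = 0.76/1.4000 = 0.5429.
B: p*_B = 0.64/1.3700 = 0.4672.
p*_A / p*_B = 0.5429/0.4672 = 1.1621.

1.162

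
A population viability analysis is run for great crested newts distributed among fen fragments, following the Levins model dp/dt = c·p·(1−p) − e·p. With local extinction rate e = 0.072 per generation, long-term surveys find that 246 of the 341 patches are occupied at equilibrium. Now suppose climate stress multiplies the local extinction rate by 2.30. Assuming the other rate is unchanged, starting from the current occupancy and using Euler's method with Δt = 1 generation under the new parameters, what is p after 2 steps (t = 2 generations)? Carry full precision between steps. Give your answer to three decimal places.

0.604

Observed p* = 246/341 = 0.72141.
Balance c(1−p*) = e gives c = e/(1 − 0.72141) = 0.072/0.27859 = 0.25844.
Starting from p₀ = 0.72141; update p ← p + (dp/dt)·Δt with the new parameters.
t = 1: p = 0.72141 + (-0.06752) = 0.65388
t = 2: p = 0.65388 + (-0.04979) = 0.60409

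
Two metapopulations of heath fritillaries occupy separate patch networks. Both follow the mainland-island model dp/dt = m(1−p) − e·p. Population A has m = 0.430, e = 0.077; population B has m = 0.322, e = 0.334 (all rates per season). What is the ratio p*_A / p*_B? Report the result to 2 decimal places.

A: p*_A = m/(m+e) = 0.430/0.5070 = 0.8481.
B: p*_B = 0.322/0.6560 = 0.4909.
p*_A / p*_B = 0.8481/0.4909 = 1.7279.

1.73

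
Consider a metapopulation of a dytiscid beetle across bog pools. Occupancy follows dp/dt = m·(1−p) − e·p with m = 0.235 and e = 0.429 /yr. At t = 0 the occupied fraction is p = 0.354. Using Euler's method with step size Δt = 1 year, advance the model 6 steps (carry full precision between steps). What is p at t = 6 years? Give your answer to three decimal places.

Update rule: p ← p + [m·(1−p) − e·p]·Δt with Δt = 1.
p: 0.35400 → 0.35394  (Δp = -0.00006)
p: 0.35394 → 0.35393  (Δp = -0.00002)
p: 0.35393 → 0.35392  (Δp = -0.00001)
p: 0.35392 → 0.35392  (Δp = -0.00000)
p: 0.35392 → 0.35392  (Δp = -0.00000)
p: 0.35392 → 0.35392  (Δp = -0.00000)

0.354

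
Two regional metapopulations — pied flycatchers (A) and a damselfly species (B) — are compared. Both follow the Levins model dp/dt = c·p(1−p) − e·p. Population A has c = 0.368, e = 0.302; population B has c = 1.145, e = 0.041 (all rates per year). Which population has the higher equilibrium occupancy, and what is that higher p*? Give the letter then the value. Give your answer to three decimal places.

B, 0.964

A: p*_A = 1 − 0.302/0.368 = 0.1793.
B: p*_B = 1 − 0.041/1.145 = 0.9642.
B is higher at 0.9642.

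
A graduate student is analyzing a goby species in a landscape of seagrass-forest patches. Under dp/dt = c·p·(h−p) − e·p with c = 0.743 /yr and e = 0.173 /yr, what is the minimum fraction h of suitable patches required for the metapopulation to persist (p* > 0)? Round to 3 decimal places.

p* = h − e/c is positive only when h > e/c.
h_min = e/c = 0.173/0.743 = 0.2328.

0.233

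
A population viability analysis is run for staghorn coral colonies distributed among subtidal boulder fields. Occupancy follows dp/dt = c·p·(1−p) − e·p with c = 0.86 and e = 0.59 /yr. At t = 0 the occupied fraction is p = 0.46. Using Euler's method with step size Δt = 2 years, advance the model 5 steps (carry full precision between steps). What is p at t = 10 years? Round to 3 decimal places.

0.315

Update rule: p ← p + [c·p·(1−p) − e·p]·Δt with Δt = 2.
  1  |  dp/dt·Δt = -0.115552  |  p_1 = 0.344448
  2  |  dp/dt·Δt = -0.018066  |  p_2 = 0.326382
  3  |  dp/dt·Δt = -0.006977  |  p_3 = 0.319405
  4  |  dp/dt·Δt = -0.002995  |  p_4 = 0.316410
  5  |  dp/dt·Δt = -0.001337  |  p_5 = 0.315073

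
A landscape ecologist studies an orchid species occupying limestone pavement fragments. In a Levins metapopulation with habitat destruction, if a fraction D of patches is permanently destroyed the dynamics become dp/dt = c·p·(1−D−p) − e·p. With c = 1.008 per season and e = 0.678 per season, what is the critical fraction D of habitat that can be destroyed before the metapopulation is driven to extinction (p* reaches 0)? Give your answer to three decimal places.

0.327

The nontrivial equilibrium is p* = (1−D) − e/c; extinction occurs when this hits zero.
So D_crit = 1 − e/c = 1 − 0.678/1.008 = 1 − 0.6726 = 0.3274.
Note this equals the original equilibrium occupancy — the Levins extinction-debt result.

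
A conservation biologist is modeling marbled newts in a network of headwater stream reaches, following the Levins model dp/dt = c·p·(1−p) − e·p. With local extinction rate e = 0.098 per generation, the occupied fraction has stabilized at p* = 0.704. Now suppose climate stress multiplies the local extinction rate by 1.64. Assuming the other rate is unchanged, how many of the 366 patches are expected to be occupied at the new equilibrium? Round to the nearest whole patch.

Balance c(1−p*) = e gives c = e/(1 − 0.70400) = 0.098/0.29600 = 0.33108.
New p* = 1 − e/c = 1 − 0.16072/0.33108 = 0.51456.
Expected occupied = 366 × 0.51456 = 188.33 ≈ 188.

188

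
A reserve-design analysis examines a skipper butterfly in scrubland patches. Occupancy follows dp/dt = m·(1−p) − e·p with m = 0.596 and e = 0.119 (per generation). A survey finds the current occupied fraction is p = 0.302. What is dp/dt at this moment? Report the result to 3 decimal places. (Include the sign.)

0.380

Colonization term: m·(1−p) = 0.596×0.6980 = 0.41601.
Extinction term: e·p = 0.03594.
dp/dt = 0.41601 − 0.03594 = 0.38007.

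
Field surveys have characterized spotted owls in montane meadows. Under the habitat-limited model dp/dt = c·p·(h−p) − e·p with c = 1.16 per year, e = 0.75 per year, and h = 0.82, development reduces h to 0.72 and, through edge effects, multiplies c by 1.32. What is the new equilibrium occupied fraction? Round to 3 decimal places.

0.230

Before: p* = h − e/c = 0.82 − 0.75/1.16 = 0.82 − 0.6466 = 0.1734.
After: c = 1.5312, e = 0.75, h = 0.72; p* = 0.72 − 0.75/1.5312 = 0.2302.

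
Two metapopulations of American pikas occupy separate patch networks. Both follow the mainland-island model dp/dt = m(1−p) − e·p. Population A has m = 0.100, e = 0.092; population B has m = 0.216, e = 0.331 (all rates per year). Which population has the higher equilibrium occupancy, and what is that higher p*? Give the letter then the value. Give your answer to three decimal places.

A, 0.521

A: p*_A = m/(m+e) = 0.100/0.1920 = 0.5208.
B: p*_B = 0.216/0.5470 = 0.3949.
A is higher at 0.5208.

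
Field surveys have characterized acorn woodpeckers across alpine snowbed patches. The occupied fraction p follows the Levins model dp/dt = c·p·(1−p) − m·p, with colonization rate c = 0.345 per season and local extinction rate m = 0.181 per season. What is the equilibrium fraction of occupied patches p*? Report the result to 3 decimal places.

0.475

Setting dp/dt = 0 and dividing through by p* gives c·(1−p*) = m.
So p* = 1 − m/c = 1 − 0.181/0.345 = 1 − 0.5246 = 0.4754.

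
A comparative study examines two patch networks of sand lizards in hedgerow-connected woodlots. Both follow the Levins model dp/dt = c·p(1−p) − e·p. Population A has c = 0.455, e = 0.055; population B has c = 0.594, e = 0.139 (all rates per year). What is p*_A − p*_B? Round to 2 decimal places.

0.11

A: p*_A = 1 − 0.055/0.455 = 0.8791.
B: p*_B = 1 − 0.139/0.594 = 0.7660.
p*_A − p*_B = 0.8791 − 0.7660 = 0.1131.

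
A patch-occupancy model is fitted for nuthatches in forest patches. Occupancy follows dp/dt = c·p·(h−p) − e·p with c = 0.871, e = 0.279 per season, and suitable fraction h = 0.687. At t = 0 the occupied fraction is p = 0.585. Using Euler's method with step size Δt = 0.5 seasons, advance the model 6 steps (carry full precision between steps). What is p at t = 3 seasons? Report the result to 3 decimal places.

Update rule: p ← p + [c·p·(h−p) − e·p]·Δt with Δt = 0.5.
t = 0.5: p = 0.58500 + (-0.05562) = 0.52938
t = 1: p = 0.52938 + (-0.03751) = 0.49187
t = 1.5: p = 0.49187 + (-0.02682) = 0.46505
t = 2: p = 0.46505 + (-0.01992) = 0.44513
t = 2.5: p = 0.44513 + (-0.01521) = 0.42992
t = 3: p = 0.42992 + (-0.01184) = 0.41808

0.418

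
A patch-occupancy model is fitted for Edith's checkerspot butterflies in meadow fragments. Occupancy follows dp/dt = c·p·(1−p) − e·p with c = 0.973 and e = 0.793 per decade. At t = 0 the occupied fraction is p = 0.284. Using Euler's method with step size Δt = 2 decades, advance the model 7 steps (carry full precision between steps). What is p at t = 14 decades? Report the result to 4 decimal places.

0.1872

Update rule: p ← p + [c·p·(1−p) − e·p]·Δt with Δt = 2.
  1  |  dp/dt·Δt = -0.054717  |  p_1 = 0.229283
  2  |  dp/dt·Δt = -0.019761  |  p_2 = 0.209523
  3  |  dp/dt·Δt = -0.010001  |  p_3 = 0.199522
  4  |  dp/dt·Δt = -0.005640  |  p_4 = 0.193881
  5  |  dp/dt·Δt = -0.003353  |  p_5 = 0.190529
  6  |  dp/dt·Δt = -0.002052  |  p_6 = 0.188477
  7  |  dp/dt·Δt = -0.001277  |  p_7 = 0.187200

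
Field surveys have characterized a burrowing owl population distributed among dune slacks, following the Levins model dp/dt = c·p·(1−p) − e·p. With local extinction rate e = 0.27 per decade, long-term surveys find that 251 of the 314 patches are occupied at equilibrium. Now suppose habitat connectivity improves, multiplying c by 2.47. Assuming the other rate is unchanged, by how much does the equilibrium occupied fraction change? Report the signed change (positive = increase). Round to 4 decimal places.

0.1194

Observed p* = 251/314 = 0.79936.
Balance c(1−p*) = e gives c = e/(1 − 0.79936) = 0.27/0.20064 = 1.34569.
New p* = 1 − e/c = 1 − 0.27000/3.32385 = 0.91877.
Δp* = 0.91877 − 0.79936 = +0.11941.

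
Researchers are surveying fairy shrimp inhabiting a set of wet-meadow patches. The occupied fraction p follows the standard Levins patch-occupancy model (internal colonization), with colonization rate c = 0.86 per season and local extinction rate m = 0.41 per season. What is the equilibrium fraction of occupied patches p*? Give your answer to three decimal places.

0.523

At equilibrium, colonization balances extinction: c·p*·(1−p*) = m·p*.
So p* = 1 − m/c = 1 − 0.41/0.86 = 1 − 0.4767 = 0.5233.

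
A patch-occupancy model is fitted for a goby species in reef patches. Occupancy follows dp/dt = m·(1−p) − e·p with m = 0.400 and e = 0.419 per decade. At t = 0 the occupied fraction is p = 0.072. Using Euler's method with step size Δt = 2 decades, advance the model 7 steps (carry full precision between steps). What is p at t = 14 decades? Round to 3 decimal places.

Update rule: p ← p + [m·(1−p) − e·p]·Δt with Δt = 2.
step 1: Δp = +0.68206, p = 0.75406
step 2: Δp = -0.43516, p = 0.31891
step 3: Δp = +0.27763, p = 0.59654
step 4: Δp = -0.17713, p = 0.41941
step 5: Δp = +0.11301, p = 0.53242
step 6: Δp = -0.07210, p = 0.46032
step 7: Δp = +0.04600, p = 0.50632

0.506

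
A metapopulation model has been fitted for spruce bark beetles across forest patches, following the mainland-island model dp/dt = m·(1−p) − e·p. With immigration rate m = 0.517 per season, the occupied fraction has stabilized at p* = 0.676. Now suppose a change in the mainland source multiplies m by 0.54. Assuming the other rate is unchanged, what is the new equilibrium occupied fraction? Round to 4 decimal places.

0.5298

Balance m(1−p*) = e·p* gives e = m(1−p*)/p* = 0.517×0.32400/0.67600 = 0.24779.
New p* = m/(m+e) = 0.27918/(0.27918+0.24779) = 0.52978.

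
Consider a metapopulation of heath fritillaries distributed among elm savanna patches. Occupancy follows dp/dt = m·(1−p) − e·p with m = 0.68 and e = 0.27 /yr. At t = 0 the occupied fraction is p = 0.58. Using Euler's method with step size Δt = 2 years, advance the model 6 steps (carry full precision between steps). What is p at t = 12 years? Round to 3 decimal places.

Update rule: p ← p + [m·(1−p) − e·p]·Δt with Δt = 2.
step 1: Δp = +0.25800, p = 0.83800
step 2: Δp = -0.23220, p = 0.60580
step 3: Δp = +0.20898, p = 0.81478
step 4: Δp = -0.18808, p = 0.62670
step 5: Δp = +0.16927, p = 0.79597
step 6: Δp = -0.15235, p = 0.64363

0.644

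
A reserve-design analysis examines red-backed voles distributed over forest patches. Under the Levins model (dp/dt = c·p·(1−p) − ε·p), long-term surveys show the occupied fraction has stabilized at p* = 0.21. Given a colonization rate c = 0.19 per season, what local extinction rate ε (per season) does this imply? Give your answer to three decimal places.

0.150

At equilibrium c(1−p*) = ε.
ε = 0.19 × (1 − 0.21) = 0.19 × 0.7900 = 0.1501.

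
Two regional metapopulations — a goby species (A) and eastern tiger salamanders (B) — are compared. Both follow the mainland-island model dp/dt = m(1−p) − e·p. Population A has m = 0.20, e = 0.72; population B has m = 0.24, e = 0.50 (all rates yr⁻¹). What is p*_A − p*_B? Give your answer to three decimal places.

A: p*_A = m/(m+e) = 0.20/0.9200 = 0.2174.
B: p*_B = 0.24/0.7400 = 0.3243.
p*_A − p*_B = 0.2174 − 0.3243 = -0.1069.

-0.107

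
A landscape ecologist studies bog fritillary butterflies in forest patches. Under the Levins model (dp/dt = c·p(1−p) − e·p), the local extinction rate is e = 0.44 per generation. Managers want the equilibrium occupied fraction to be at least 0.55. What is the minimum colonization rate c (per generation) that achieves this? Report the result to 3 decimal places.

0.978

p* = 1 − e/c ≥ 0.55 requires e/c ≤ 0.4500, i.e. c ≥ e/0.4500.
c_min = 0.44/0.4500 = 0.9778.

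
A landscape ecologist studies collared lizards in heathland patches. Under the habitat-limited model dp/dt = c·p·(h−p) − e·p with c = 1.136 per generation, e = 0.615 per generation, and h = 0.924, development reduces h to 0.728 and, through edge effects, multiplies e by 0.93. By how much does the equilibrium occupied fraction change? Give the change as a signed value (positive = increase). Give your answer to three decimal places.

-0.158

Before: p* = h − e/c = 0.924 − 0.615/1.136 = 0.924 − 0.5414 = 0.3826.
After: c = 1.136, e = 0.57195, h = 0.728; p* = 0.728 − 0.57195/1.136 = 0.2245.
Δp* = 0.2245 − 0.3826 = -0.1581.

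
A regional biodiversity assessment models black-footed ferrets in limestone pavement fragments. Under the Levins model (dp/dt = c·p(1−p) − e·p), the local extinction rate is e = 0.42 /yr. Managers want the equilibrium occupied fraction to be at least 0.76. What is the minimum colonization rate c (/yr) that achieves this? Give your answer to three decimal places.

1.750

p* = 1 − e/c ≥ 0.76 requires e/c ≤ 0.2400, i.e. c ≥ e/0.2400.
c_min = 0.42/0.2400 = 1.7500.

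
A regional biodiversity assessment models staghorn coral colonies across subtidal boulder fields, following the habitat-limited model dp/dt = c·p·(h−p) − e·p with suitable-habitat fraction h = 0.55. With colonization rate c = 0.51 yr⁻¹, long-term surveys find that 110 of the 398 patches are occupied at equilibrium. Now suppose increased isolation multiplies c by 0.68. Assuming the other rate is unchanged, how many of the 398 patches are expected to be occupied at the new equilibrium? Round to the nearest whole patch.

Observed p* = 110/398 = 0.27638.
Balance c(h−p*) = e gives e = 0.51×(0.55 − 0.27638) = 0.13955.
New p* = 0.55 − e/c = 0.55 − 0.13955/0.34680 = 0.14761.
Expected occupied = 398 × 0.14761 = 58.75 ≈ 59.

59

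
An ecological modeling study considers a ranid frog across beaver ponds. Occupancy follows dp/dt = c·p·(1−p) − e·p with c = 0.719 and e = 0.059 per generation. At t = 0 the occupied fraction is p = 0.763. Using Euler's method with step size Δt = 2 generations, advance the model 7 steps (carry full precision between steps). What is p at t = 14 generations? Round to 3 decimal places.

0.918

Update rule: p ← p + [c·p·(1−p) − e·p]·Δt with Δt = 2.
step 1: Δp = +0.17000, p = 0.93300
step 2: Δp = -0.02020, p = 0.91280
step 3: Δp = +0.00675, p = 0.91955
step 4: Δp = -0.00213, p = 0.91742
step 5: Δp = +0.00068, p = 0.91811
step 6: Δp = -0.00022, p = 0.91789
step 7: Δp = +0.00007, p = 0.91796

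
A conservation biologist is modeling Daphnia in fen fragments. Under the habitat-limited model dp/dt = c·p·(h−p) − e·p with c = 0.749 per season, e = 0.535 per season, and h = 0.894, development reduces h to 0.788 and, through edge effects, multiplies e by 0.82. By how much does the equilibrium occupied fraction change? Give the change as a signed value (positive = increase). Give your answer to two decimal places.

0.02

Before: p* = h − e/c = 0.894 − 0.535/0.749 = 0.894 − 0.7143 = 0.1797.
After: c = 0.749, e = 0.4387, h = 0.788; p* = 0.788 − 0.4387/0.749 = 0.2023.
Δp* = 0.2023 − 0.1797 = +0.0226.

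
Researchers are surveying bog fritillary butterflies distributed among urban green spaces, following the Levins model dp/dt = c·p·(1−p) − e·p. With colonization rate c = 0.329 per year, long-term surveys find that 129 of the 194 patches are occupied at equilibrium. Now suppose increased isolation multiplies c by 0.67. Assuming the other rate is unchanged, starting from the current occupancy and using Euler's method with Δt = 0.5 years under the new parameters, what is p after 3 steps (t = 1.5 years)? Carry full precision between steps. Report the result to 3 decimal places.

Observed p* = 129/194 = 0.66495.
Balance c(1−p*) = e gives e = 0.329×(1 − 0.66495) = 0.11023.
Starting from p₀ = 0.66495; update p ← p + (dp/dt)·Δt with the new parameters.
  1  |  dp/dt·Δt = -0.012094  |  p_1 = 0.652854
  2  |  dp/dt·Δt = -0.011004  |  p_2 = 0.641850
  3  |  dp/dt·Δt = -0.010040  |  p_3 = 0.631810

0.632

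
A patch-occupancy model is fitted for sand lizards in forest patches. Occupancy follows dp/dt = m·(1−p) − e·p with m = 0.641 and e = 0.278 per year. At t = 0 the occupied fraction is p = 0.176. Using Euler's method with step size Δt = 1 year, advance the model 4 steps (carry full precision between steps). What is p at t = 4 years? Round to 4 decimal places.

0.6975

Update rule: p ← p + [m·(1−p) − e·p]·Δt with Δt = 1.
  1  |  dp/dt·Δt = +0.479256  |  p_1 = 0.655256
  2  |  dp/dt·Δt = +0.038820  |  p_2 = 0.694076
  3  |  dp/dt·Δt = +0.003144  |  p_3 = 0.697220
  4  |  dp/dt·Δt = +0.000255  |  p_4 = 0.697475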